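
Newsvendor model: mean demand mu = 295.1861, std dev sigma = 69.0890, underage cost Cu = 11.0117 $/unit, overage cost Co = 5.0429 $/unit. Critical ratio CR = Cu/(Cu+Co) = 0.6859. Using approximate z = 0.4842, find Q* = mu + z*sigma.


CR = Cu/(Cu+Co) = 11.0117/(11.0117+5.0429) = 0.6859
z = 0.4842
Q* = 295.1861 + 0.4842 * 69.0890 = 328.6390

328.6390 units


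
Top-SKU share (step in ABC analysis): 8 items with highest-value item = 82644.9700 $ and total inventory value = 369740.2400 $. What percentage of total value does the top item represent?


Top item = 82644.9700
Total = 369740.2400
Percentage = 82644.9700 / 369740.2400 * 100 = 22.3522

22.3522%


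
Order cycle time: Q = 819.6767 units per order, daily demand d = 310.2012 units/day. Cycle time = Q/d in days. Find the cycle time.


Cycle = 819.6767 / 310.2012 = 2.6424

2.6424 days


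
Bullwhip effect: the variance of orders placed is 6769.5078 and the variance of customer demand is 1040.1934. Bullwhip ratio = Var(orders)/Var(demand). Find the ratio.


BW = 6769.5078 / 1040.1934 = 6.5079

6.5079


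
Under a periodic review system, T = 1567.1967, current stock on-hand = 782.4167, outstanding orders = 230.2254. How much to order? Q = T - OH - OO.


Inventory position = OH + OO = 782.4167 + 230.2254 = 1012.6421
Q = 1567.1967 - 1012.6421 = 554.5546

554.5546 units


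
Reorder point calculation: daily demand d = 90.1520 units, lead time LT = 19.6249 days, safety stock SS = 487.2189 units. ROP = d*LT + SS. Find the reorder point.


d*LT = 90.1520 * 19.6249 = 1769.2240
ROP = 1769.2240 + 487.2189 = 2256.4429

2256.4429 units


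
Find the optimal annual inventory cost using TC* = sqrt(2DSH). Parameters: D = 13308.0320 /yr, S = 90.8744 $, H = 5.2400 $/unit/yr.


2*D*S*H = 12674086.7549
TC* = sqrt(12674086.7549) = 3560.0684

3560.0684 $/yr


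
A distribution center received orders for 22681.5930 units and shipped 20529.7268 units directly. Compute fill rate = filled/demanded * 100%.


FR = 20529.7268 / 22681.5930 * 100 = 90.5127

90.5127%


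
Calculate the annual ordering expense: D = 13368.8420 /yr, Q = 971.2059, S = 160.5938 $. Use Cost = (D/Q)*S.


Number of orders = D/Q = 13.7652
Cost = 13.7652 * 160.5938 = 2210.6055

2210.6055 $/yr


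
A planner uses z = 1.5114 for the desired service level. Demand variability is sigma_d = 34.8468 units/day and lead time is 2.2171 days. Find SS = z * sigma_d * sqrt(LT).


sqrt(LT) = sqrt(2.2171) = 1.4890
SS = 1.5114 * 34.8468 * 1.4890 = 78.4215

78.4215 units


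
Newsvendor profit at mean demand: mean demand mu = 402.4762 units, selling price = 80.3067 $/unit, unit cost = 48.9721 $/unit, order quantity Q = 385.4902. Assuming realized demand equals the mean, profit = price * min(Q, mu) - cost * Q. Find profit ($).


Sales at mu = min(385.4902, 402.4762) = 385.4902
Revenue = 80.3067 * 385.4902 = 30957.4458
Total cost = 48.9721 * 385.4902 = 18878.2646
Profit = 30957.4458 - 18878.2646 = 12079.1812

12079.1812 $


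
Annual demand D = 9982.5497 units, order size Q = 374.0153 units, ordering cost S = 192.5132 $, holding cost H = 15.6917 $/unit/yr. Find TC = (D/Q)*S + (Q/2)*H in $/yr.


Ordering cost = D*S/Q = 5138.2192
Holding cost = Q*H/2 = 2934.4679
TC = 5138.2192 + 2934.4679 = 8072.6871

8072.6871 $/yr


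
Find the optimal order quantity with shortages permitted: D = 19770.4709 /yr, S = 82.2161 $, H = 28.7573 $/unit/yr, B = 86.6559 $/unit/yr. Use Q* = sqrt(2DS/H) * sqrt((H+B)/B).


sqrt(2DS/H) = 336.2234
sqrt((H+B)/B) = 1.1541
Q* = 336.2234 * 1.1541 = 388.0222

388.0222 units


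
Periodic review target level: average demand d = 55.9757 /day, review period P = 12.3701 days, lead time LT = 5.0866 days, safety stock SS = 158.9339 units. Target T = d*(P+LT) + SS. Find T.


P + LT = 17.4567
d*(P+LT) = 55.9757 * 17.4567 = 977.1510
T = 977.1510 + 158.9339 = 1136.0849

1136.0849 units


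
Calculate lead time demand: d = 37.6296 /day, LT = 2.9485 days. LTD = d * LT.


LTD = 37.6296 * 2.9485 = 110.9509

110.9509 units


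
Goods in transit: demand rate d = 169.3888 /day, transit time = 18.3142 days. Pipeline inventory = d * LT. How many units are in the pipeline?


Pipeline = 169.3888 * 18.3142 = 3102.2204

3102.2204 units


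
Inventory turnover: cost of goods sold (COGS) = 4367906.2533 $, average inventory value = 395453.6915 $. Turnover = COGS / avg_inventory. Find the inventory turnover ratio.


Turnover = 4367906.2533 / 395453.6915 = 11.0453

11.0453


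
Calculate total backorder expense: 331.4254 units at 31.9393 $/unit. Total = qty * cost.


Total = 331.4254 * 31.9393 = 10585.4953

10585.4953 $


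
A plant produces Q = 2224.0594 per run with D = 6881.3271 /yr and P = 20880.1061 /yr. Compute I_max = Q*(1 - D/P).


D/P = 0.3296
1 - D/P = 0.6704
I_max = 2224.0594 * 0.6704 = 1491.0899

1491.0899 units


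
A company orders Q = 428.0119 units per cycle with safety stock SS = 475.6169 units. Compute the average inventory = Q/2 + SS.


Q/2 = 214.0060
Avg = 214.0060 + 475.6169 = 689.6228

689.6228 units


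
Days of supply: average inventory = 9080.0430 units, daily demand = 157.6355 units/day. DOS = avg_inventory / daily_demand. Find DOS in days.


DOS = 9080.0430 / 157.6355 = 57.6015

57.6015 days


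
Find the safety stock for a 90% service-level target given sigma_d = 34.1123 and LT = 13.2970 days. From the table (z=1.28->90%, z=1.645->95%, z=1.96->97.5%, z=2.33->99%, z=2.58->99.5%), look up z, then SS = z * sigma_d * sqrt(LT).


From the table, SL = 90% corresponds to z = 1.28
sqrt(LT) = sqrt(13.2970) = 3.6465
SS = 1.28 * 34.1123 * 3.6465 = 159.2201

159.2201 units


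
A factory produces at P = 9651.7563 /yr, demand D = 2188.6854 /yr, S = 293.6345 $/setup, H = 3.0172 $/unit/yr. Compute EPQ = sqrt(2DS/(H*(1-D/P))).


1 - D/P = 1 - 0.2268 = 0.7732
H*(1-D/P) = 2.3330
2DS = 1285347.0862
EPQ = sqrt(550941.0071) = 742.2540

742.2540 units


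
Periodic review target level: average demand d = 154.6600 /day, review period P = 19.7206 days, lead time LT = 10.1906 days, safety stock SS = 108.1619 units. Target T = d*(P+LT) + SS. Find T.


P + LT = 29.9112
d*(P+LT) = 154.6600 * 29.9112 = 4626.0662
T = 4626.0662 + 108.1619 = 4734.2281

4734.2281 units


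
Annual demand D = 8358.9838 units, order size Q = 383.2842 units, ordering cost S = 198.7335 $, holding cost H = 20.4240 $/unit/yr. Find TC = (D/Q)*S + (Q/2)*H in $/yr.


Ordering cost = D*S/Q = 4334.1471
Holding cost = Q*H/2 = 3914.0983
TC = 4334.1471 + 3914.0983 = 8248.2454

8248.2454 $/yr


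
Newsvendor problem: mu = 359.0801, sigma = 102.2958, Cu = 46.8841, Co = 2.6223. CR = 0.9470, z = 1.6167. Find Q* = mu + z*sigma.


CR = Cu/(Cu+Co) = 46.8841/(46.8841+2.6223) = 0.9470
z = 1.6167
Q* = 359.0801 + 1.6167 * 102.2958 = 524.4617

524.4617 units


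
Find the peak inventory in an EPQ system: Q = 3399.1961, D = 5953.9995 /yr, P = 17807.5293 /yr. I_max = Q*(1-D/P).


D/P = 0.3344
1 - D/P = 0.6656
I_max = 3399.1961 * 0.6656 = 2262.6649

2262.6649 units


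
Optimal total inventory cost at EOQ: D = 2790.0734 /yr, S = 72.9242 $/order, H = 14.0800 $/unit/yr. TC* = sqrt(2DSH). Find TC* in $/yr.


2*D*S*H = 5729542.5971
TC* = sqrt(5729542.5971) = 2393.6463

2393.6463 $/yr


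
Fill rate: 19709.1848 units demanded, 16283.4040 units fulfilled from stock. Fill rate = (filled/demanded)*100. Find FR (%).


FR = 16283.4040 / 19709.1848 * 100 = 82.6184

82.6184%


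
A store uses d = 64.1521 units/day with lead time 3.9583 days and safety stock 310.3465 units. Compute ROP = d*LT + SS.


d*LT = 64.1521 * 3.9583 = 253.9333
ROP = 253.9333 + 310.3465 = 564.2798

564.2798 units


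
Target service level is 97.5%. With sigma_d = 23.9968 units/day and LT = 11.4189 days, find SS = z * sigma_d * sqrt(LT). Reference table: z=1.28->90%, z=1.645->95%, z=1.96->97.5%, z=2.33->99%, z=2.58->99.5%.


From the table, SL = 97.5% corresponds to z = 1.96
sqrt(LT) = sqrt(11.4189) = 3.3792
SS = 1.96 * 23.9968 * 3.3792 = 158.9357

158.9357 units


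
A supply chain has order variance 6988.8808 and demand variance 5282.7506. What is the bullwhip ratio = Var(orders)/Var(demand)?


BW = 6988.8808 / 5282.7506 = 1.3230

1.3230


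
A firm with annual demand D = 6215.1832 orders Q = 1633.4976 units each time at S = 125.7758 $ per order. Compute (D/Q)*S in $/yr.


Number of orders = D/Q = 3.8048
Cost = 3.8048 * 125.7758 = 478.5557

478.5557 $/yr


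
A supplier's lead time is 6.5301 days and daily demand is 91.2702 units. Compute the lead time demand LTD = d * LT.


LTD = 91.2702 * 6.5301 = 596.0035

596.0035 units


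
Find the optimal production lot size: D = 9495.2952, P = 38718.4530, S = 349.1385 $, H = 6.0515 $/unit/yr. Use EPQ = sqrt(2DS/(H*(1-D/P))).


1 - D/P = 1 - 0.2452 = 0.7548
H*(1-D/P) = 4.5674
2DS = 6630346.2464
EPQ = sqrt(1451657.0392) = 1204.8473

1204.8473 units


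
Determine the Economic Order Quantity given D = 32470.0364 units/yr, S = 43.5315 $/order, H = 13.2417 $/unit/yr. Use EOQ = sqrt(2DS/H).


2*D*S = 2 * 32470.0364 * 43.5315 = 2826938.7791
2*D*S/H = 213487.6020
EOQ = sqrt(213487.6020) = 462.0472

462.0472 units


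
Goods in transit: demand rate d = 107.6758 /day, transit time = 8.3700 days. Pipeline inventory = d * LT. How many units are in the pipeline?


Pipeline = 107.6758 * 8.3700 = 901.2464

901.2464 units


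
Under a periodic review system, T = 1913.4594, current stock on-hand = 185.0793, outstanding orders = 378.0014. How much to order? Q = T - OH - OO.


Inventory position = OH + OO = 185.0793 + 378.0014 = 563.0807
Q = 1913.4594 - 563.0807 = 1350.3787

1350.3787 units


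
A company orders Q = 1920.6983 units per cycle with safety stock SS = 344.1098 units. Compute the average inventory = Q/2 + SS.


Q/2 = 960.3492
Avg = 960.3492 + 344.1098 = 1304.4589

1304.4589 units


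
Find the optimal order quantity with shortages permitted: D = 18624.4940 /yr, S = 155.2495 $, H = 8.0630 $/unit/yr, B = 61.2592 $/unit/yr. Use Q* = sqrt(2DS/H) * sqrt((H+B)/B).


sqrt(2DS/H) = 846.8842
sqrt((H+B)/B) = 1.0638
Q* = 846.8842 * 1.0638 = 900.8957

900.8957 units


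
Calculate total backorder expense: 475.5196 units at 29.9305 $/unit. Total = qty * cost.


Total = 475.5196 * 29.9305 = 14232.5394

14232.5394 $


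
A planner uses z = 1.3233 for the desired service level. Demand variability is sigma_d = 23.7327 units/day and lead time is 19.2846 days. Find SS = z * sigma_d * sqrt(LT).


sqrt(LT) = sqrt(19.2846) = 4.3914
SS = 1.3233 * 23.7327 * 4.3914 = 137.9148

137.9148 units


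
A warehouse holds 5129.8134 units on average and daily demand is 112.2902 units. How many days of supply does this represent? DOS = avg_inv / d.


DOS = 5129.8134 / 112.2902 = 45.6835

45.6835 days


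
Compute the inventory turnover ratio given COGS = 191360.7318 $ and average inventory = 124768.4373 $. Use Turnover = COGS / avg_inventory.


Turnover = 191360.7318 / 124768.4373 = 1.5337

1.5337


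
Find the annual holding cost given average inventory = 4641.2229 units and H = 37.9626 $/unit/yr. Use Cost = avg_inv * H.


Cost = 4641.2229 * 37.9626 = 176192.8885

176192.8885 $/yr


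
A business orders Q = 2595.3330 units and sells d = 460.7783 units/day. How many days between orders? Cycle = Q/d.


Cycle = 2595.3330 / 460.7783 = 5.6325

5.6325 days


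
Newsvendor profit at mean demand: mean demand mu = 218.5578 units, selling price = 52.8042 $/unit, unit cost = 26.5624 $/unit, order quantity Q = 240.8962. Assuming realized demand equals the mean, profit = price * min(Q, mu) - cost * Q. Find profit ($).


Sales at mu = min(240.8962, 218.5578) = 218.5578
Revenue = 52.8042 * 218.5578 = 11540.7698
Total cost = 26.5624 * 240.8962 = 6398.7812
Profit = 11540.7698 - 6398.7812 = 5141.9886

5141.9886 $


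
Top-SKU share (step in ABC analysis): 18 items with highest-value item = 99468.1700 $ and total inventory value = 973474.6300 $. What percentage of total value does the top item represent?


Top item = 99468.1700
Total = 973474.6300
Percentage = 99468.1700 / 973474.6300 * 100 = 10.2178

10.2178%


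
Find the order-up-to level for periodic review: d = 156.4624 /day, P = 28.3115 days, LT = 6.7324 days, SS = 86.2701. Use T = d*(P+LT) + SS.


P + LT = 35.0439
d*(P+LT) = 156.4624 * 35.0439 = 5483.0527
T = 5483.0527 + 86.2701 = 5569.3228

5569.3228 units


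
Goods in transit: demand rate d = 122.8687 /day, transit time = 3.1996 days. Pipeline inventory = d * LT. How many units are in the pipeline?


Pipeline = 122.8687 * 3.1996 = 393.1307

393.1307 units


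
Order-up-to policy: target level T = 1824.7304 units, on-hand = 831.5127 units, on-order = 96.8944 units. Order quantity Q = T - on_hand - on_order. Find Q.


Inventory position = OH + OO = 831.5127 + 96.8944 = 928.4071
Q = 1824.7304 - 928.4071 = 896.3233

896.3233 units


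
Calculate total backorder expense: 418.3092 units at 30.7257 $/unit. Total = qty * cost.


Total = 418.3092 * 30.7257 = 12852.8430

12852.8430 $


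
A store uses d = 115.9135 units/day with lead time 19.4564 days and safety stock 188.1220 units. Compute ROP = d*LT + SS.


d*LT = 115.9135 * 19.4564 = 2255.2594
ROP = 2255.2594 + 188.1220 = 2443.3814

2443.3814 units


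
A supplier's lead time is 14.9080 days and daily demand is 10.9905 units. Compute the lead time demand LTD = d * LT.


LTD = 10.9905 * 14.9080 = 163.8464

163.8464 units


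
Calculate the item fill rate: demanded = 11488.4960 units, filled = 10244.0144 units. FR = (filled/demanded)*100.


FR = 10244.0144 / 11488.4960 * 100 = 89.1676

89.1676%


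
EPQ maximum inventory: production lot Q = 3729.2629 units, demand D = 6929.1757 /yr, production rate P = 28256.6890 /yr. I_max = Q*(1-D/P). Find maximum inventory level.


D/P = 0.2452
1 - D/P = 0.7548
I_max = 3729.2629 * 0.7548 = 2814.7638

2814.7638 units


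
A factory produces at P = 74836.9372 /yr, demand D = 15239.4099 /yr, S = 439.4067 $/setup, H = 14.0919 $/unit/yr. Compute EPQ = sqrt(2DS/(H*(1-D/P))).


1 - D/P = 1 - 0.2036 = 0.7964
H*(1-D/P) = 11.2223
2DS = 13392597.6282
EPQ = sqrt(1193391.7526) = 1092.4247

1092.4247 units


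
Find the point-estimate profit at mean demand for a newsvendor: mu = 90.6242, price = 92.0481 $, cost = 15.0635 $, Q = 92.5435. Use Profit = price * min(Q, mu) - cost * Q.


Sales at mu = min(92.5435, 90.6242) = 90.6242
Revenue = 92.0481 * 90.6242 = 8341.7854
Total cost = 15.0635 * 92.5435 = 1394.0290
Profit = 8341.7854 - 1394.0290 = 6947.7564

6947.7564 $


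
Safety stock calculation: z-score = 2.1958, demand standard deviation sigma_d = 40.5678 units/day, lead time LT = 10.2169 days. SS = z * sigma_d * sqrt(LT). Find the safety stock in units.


sqrt(LT) = sqrt(10.2169) = 3.1964
SS = 2.1958 * 40.5678 * 3.1964 = 284.7304

284.7304 units


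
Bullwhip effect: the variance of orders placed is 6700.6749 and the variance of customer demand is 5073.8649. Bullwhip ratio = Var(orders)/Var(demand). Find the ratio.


BW = 6700.6749 / 5073.8649 = 1.3206

1.3206


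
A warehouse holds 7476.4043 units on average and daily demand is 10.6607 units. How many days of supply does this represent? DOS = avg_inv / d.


DOS = 7476.4043 / 10.6607 = 701.3052

701.3052 days


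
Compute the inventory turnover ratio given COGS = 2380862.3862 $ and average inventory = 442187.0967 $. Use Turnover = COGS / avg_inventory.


Turnover = 2380862.3862 / 442187.0967 = 5.3843

5.3843


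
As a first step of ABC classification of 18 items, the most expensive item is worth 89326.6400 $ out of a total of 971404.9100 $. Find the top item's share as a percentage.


Top item = 89326.6400
Total = 971404.9100
Percentage = 89326.6400 / 971404.9100 * 100 = 9.1956

9.1956%


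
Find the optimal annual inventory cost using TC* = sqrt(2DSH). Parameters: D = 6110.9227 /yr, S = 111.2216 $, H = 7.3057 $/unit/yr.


2*D*S*H = 9930880.5617
TC* = sqrt(9930880.5617) = 3151.3300

3151.3300 $/yr


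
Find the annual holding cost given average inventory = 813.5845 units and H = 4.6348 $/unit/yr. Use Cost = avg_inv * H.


Cost = 813.5845 * 4.6348 = 3770.8014

3770.8014 $/yr


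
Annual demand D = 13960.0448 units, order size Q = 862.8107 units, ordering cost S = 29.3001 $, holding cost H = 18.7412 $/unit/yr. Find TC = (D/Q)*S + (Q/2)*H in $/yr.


Ordering cost = D*S/Q = 474.0677
Holding cost = Q*H/2 = 8085.0539
TC = 474.0677 + 8085.0539 = 8559.1217

8559.1217 $/yr


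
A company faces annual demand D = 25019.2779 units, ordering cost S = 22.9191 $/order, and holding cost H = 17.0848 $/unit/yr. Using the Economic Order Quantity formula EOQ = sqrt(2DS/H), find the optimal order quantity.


2*D*S = 2 * 25019.2779 * 22.9191 = 1146838.6642
2*D*S/H = 67126.2563
EOQ = sqrt(67126.2563) = 259.0874

259.0874 units


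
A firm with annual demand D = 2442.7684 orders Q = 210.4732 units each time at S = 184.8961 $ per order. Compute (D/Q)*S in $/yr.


Number of orders = D/Q = 11.6061
Cost = 11.6061 * 184.8961 = 2145.9186

2145.9186 $/yr


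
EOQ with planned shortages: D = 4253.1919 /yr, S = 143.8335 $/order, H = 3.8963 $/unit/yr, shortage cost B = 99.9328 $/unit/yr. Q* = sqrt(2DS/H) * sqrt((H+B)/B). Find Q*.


sqrt(2DS/H) = 560.3719
sqrt((H+B)/B) = 1.0193
Q* = 560.3719 * 1.0193 = 571.1916

571.1916 units


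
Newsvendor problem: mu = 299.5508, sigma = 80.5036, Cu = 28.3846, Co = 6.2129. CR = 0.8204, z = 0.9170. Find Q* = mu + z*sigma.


CR = Cu/(Cu+Co) = 28.3846/(28.3846+6.2129) = 0.8204
z = 0.9170
Q* = 299.5508 + 0.9170 * 80.5036 = 373.3726

373.3726 units


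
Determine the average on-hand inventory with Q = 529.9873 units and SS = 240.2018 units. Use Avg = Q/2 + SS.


Q/2 = 264.9937
Avg = 264.9937 + 240.2018 = 505.1954

505.1954 units


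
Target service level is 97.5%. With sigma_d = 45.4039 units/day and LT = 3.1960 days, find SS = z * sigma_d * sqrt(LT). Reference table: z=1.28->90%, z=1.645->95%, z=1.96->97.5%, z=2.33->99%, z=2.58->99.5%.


From the table, SL = 97.5% corresponds to z = 1.96
sqrt(LT) = sqrt(3.1960) = 1.7877
SS = 1.96 * 45.4039 * 1.7877 = 159.0936

159.0936 units


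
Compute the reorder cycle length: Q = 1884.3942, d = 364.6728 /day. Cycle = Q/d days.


Cycle = 1884.3942 / 364.6728 = 5.1674

5.1674 days


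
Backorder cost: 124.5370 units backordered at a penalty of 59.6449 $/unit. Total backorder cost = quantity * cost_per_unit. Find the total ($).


Total = 124.5370 * 59.6449 = 7427.9969

7427.9969 $


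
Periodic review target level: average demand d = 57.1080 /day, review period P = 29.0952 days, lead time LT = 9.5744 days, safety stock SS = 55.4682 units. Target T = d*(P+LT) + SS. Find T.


P + LT = 38.6696
d*(P+LT) = 57.1080 * 38.6696 = 2208.3435
T = 2208.3435 + 55.4682 = 2263.8117

2263.8117 units


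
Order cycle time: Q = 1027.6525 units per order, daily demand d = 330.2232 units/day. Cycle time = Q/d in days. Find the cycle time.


Cycle = 1027.6525 / 330.2232 = 3.1120

3.1120 days


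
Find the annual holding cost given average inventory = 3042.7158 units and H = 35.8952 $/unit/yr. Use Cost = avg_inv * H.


Cost = 3042.7158 * 35.8952 = 109218.8922

109218.8922 $/yr


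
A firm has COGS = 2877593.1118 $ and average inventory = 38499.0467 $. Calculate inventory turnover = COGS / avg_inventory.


Turnover = 2877593.1118 / 38499.0467 = 74.7445

74.7445


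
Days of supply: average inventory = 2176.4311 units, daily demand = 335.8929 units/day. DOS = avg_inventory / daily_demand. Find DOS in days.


DOS = 2176.4311 / 335.8929 = 6.4795

6.4795 days


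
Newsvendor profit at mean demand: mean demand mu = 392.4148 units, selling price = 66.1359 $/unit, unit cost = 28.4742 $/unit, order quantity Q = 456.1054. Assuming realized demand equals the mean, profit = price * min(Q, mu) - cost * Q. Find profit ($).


Sales at mu = min(456.1054, 392.4148) = 392.4148
Revenue = 66.1359 * 392.4148 = 25952.7060
Total cost = 28.4742 * 456.1054 = 12987.2364
Profit = 25952.7060 - 12987.2364 = 12965.4696

12965.4696 $


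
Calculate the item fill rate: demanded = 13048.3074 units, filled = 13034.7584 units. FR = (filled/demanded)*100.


FR = 13034.7584 / 13048.3074 * 100 = 99.8962

99.8962%


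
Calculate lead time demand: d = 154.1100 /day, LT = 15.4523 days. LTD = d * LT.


LTD = 154.1100 * 15.4523 = 2381.3540

2381.3540 units


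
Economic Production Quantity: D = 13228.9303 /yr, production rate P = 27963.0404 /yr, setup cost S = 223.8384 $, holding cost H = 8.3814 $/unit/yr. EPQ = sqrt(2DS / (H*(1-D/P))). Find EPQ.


1 - D/P = 1 - 0.4731 = 0.5269
H*(1-D/P) = 4.4163
2DS = 5922285.1841
EPQ = sqrt(1341013.7423) = 1158.0215

1158.0215 units


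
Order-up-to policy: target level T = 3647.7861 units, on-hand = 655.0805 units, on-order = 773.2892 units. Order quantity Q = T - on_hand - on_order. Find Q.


Inventory position = OH + OO = 655.0805 + 773.2892 = 1428.3697
Q = 3647.7861 - 1428.3697 = 2219.4164

2219.4164 units


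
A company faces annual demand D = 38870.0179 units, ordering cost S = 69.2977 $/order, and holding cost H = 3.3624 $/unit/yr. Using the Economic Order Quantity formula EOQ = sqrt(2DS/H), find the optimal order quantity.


2*D*S = 2 * 38870.0179 * 69.2977 = 5387205.6789
2*D*S/H = 1602190.6016
EOQ = sqrt(1602190.6016) = 1265.7767

1265.7767 units


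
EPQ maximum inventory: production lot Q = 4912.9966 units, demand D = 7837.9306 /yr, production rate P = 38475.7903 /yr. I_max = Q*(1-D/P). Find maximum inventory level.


D/P = 0.2037
1 - D/P = 0.7963
I_max = 4912.9966 * 0.7963 = 3912.1666

3912.1666 units


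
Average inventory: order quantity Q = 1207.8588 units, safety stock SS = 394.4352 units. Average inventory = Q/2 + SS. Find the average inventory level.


Q/2 = 603.9294
Avg = 603.9294 + 394.4352 = 998.3646

998.3646 units


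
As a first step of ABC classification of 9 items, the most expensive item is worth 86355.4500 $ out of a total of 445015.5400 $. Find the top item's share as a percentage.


Top item = 86355.4500
Total = 445015.5400
Percentage = 86355.4500 / 445015.5400 * 100 = 19.4050

19.4050%


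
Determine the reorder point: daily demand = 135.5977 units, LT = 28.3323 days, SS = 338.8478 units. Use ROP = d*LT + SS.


d*LT = 135.5977 * 28.3323 = 3841.7947
ROP = 3841.7947 + 338.8478 = 4180.6425

4180.6425 units


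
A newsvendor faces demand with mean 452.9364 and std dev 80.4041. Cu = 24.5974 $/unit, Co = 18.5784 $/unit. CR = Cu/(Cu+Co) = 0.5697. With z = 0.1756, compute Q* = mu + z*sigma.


CR = Cu/(Cu+Co) = 24.5974/(24.5974+18.5784) = 0.5697
z = 0.1756
Q* = 452.9364 + 0.1756 * 80.4041 = 467.0554

467.0554 units


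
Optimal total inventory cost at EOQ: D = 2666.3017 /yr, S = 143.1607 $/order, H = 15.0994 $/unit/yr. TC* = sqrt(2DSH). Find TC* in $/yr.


2*D*S*H = 11527172.4055
TC* = sqrt(11527172.4055) = 3395.1690

3395.1690 $/yr


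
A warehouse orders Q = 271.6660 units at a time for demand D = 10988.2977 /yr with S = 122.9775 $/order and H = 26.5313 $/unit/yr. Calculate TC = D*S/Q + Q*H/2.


Ordering cost = D*S/Q = 4974.1719
Holding cost = Q*H/2 = 3603.8261
TC = 4974.1719 + 3603.8261 = 8577.9980

8577.9980 $/yr


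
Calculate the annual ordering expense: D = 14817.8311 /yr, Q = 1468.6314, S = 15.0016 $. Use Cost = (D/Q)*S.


Number of orders = D/Q = 10.0896
Cost = 10.0896 * 15.0016 = 151.3594

151.3594 $/yr


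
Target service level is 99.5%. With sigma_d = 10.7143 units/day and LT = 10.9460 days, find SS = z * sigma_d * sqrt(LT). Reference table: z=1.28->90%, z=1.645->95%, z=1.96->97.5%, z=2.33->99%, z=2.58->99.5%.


From the table, SL = 99.5% corresponds to z = 2.58
sqrt(LT) = sqrt(10.9460) = 3.3085
SS = 2.58 * 10.7143 * 3.3085 = 91.4558

91.4558 units


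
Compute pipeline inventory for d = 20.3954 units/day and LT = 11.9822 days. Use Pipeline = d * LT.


Pipeline = 20.3954 * 11.9822 = 244.3818

244.3818 units


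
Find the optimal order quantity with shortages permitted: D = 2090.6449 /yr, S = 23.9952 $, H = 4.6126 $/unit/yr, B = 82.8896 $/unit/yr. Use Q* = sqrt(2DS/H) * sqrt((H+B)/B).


sqrt(2DS/H) = 147.4838
sqrt((H+B)/B) = 1.0274
Q* = 147.4838 * 1.0274 = 151.5318

151.5318 units


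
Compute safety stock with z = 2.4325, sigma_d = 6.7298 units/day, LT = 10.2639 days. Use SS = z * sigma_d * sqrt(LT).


sqrt(LT) = sqrt(10.2639) = 3.2037
SS = 2.4325 * 6.7298 * 3.2037 = 52.4459

52.4459 units


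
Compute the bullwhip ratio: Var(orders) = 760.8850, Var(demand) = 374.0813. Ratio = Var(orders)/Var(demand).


BW = 760.8850 / 374.0813 = 2.0340

2.0340


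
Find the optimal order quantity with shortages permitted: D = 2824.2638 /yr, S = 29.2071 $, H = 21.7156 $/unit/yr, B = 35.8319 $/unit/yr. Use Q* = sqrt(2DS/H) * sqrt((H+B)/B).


sqrt(2DS/H) = 87.1617
sqrt((H+B)/B) = 1.2673
Q* = 87.1617 * 1.2673 = 110.4598

110.4598 units


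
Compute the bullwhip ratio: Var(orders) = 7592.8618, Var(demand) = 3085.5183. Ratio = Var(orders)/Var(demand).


BW = 7592.8618 / 3085.5183 = 2.4608

2.4608


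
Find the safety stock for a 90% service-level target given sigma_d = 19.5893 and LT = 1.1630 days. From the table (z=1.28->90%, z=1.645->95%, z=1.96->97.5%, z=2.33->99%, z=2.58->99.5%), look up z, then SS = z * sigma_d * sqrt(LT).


From the table, SL = 90% corresponds to z = 1.28
sqrt(LT) = sqrt(1.1630) = 1.0784
SS = 1.28 * 19.5893 * 1.0784 = 27.0408

27.0408 units


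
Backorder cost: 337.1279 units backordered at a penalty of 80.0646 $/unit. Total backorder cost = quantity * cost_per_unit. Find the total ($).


Total = 337.1279 * 80.0646 = 26992.0105

26992.0105 $


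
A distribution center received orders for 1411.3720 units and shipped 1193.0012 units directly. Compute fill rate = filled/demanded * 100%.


FR = 1193.0012 / 1411.3720 * 100 = 84.5278

84.5278%


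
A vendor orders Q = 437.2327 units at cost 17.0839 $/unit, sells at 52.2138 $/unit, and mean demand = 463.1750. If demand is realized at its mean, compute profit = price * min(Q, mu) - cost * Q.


Sales at mu = min(437.2327, 463.1750) = 437.2327
Revenue = 52.2138 * 437.2327 = 22829.5808
Total cost = 17.0839 * 437.2327 = 7469.6397
Profit = 22829.5808 - 7469.6397 = 15359.9410

15359.9410 $


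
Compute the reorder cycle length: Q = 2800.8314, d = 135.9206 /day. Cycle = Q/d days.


Cycle = 2800.8314 / 135.9206 = 20.6064

20.6064 days


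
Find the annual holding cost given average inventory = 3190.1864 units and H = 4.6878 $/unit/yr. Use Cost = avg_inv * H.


Cost = 3190.1864 * 4.6878 = 14954.9558

14954.9558 $/yr


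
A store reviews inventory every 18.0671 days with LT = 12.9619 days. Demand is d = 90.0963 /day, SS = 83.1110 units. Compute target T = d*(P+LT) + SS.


P + LT = 31.0290
d*(P+LT) = 90.0963 * 31.0290 = 2795.5981
T = 2795.5981 + 83.1110 = 2878.7091

2878.7091 units


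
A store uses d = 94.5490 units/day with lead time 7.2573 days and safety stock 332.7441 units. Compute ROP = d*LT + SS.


d*LT = 94.5490 * 7.2573 = 686.1705
ROP = 686.1705 + 332.7441 = 1018.9146

1018.9146 units


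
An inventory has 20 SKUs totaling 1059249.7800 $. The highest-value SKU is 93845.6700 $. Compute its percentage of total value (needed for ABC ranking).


Top item = 93845.6700
Total = 1059249.7800
Percentage = 93845.6700 / 1059249.7800 * 100 = 8.8596

8.8596%


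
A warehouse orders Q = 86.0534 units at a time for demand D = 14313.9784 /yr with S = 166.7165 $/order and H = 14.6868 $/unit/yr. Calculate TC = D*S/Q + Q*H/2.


Ordering cost = D*S/Q = 27731.3433
Holding cost = Q*H/2 = 631.9245
TC = 27731.3433 + 631.9245 = 28363.2679

28363.2679 $/yr


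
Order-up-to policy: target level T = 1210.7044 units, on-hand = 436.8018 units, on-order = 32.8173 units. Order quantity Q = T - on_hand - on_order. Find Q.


Inventory position = OH + OO = 436.8018 + 32.8173 = 469.6191
Q = 1210.7044 - 469.6191 = 741.0853

741.0853 units


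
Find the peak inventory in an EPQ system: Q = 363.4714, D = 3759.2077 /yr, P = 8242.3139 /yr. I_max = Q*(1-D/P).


D/P = 0.4561
1 - D/P = 0.5439
I_max = 363.4714 * 0.5439 = 197.6970

197.6970 units


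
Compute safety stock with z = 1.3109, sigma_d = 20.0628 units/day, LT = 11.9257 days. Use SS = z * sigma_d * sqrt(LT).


sqrt(LT) = sqrt(11.9257) = 3.4534
SS = 1.3109 * 20.0628 * 3.4534 = 90.8245

90.8245 units


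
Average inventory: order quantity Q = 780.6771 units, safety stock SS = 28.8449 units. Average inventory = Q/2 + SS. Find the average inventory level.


Q/2 = 390.3385
Avg = 390.3385 + 28.8449 = 419.1834

419.1834 units


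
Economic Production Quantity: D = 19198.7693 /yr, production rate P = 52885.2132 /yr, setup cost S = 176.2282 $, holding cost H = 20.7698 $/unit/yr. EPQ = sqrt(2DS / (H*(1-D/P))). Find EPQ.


1 - D/P = 1 - 0.3630 = 0.6370
H*(1-D/P) = 13.2298
2DS = 6766729.1119
EPQ = sqrt(511476.3634) = 715.1758

715.1758 units


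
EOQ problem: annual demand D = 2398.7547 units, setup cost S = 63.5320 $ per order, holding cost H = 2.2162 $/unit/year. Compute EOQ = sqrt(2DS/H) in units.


2*D*S = 2 * 2398.7547 * 63.5320 = 304795.3672
2*D*S/H = 137530.6232
EOQ = sqrt(137530.6232) = 370.8512

370.8512 units


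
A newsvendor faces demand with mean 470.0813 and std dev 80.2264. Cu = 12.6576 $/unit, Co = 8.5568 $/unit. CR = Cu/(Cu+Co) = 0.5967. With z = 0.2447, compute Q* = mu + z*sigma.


CR = Cu/(Cu+Co) = 12.6576/(12.6576+8.5568) = 0.5967
z = 0.2447
Q* = 470.0813 + 0.2447 * 80.2264 = 489.7127

489.7127 units


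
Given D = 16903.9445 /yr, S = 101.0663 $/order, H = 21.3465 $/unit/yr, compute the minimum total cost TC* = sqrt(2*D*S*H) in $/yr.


2*D*S*H = 72937537.7472
TC* = sqrt(72937537.7472) = 8540.3476

8540.3476 $/yr


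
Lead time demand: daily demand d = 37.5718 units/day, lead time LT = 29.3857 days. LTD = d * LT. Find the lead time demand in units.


LTD = 37.5718 * 29.3857 = 1104.0736

1104.0736 units


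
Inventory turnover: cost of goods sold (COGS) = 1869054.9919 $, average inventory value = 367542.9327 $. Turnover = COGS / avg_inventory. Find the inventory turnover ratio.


Turnover = 1869054.9919 / 367542.9327 = 5.0853

5.0853


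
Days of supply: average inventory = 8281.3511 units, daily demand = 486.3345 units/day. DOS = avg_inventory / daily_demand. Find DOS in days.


DOS = 8281.3511 / 486.3345 = 17.0281

17.0281 days


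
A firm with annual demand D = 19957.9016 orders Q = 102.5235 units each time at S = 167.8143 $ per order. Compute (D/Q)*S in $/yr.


Number of orders = D/Q = 194.6666
Cost = 194.6666 * 167.8143 = 32667.8399

32667.8399 $/yr


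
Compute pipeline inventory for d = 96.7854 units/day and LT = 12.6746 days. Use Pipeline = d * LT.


Pipeline = 96.7854 * 12.6746 = 1226.7162

1226.7162 units


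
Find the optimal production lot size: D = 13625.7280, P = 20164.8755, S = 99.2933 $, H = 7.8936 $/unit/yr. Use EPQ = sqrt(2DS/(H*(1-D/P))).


1 - D/P = 1 - 0.6757 = 0.3243
H*(1-D/P) = 2.5598
2DS = 2705886.9960
EPQ = sqrt(1057082.6668) = 1028.1453

1028.1453 units


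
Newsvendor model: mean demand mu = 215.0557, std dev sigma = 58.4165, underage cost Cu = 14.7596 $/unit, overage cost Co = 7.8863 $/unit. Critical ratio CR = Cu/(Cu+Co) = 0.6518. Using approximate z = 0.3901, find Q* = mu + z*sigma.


CR = Cu/(Cu+Co) = 14.7596/(14.7596+7.8863) = 0.6518
z = 0.3901
Q* = 215.0557 + 0.3901 * 58.4165 = 237.8440

237.8440 units


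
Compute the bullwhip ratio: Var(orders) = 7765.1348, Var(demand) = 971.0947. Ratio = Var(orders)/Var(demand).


BW = 7765.1348 / 971.0947 = 7.9963

7.9963


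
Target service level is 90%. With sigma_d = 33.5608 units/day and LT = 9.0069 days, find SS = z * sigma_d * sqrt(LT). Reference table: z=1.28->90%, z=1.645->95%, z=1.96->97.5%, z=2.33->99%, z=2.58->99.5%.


From the table, SL = 90% corresponds to z = 1.28
sqrt(LT) = sqrt(9.0069) = 3.0011
SS = 1.28 * 33.5608 * 3.0011 = 128.9229

128.9229 units


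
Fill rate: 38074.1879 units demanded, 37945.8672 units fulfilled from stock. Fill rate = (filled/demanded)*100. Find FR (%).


FR = 37945.8672 / 38074.1879 * 100 = 99.6630

99.6630%


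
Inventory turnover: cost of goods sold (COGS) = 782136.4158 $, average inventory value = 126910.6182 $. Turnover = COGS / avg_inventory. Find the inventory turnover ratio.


Turnover = 782136.4158 / 126910.6182 = 6.1629

6.1629


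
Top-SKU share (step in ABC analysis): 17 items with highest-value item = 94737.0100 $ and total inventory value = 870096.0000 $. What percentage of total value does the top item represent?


Top item = 94737.0100
Total = 870096.0000
Percentage = 94737.0100 / 870096.0000 * 100 = 10.8881

10.8881%


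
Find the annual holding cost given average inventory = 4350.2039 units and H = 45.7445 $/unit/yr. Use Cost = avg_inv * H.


Cost = 4350.2039 * 45.7445 = 198997.9023

198997.9023 $/yr


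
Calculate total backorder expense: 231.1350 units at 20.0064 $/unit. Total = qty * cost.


Total = 231.1350 * 20.0064 = 4624.1793

4624.1793 $


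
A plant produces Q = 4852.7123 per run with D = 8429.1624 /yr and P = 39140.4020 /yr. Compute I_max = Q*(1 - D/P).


D/P = 0.2154
1 - D/P = 0.7846
I_max = 4852.7123 * 0.7846 = 3807.6464

3807.6464 units


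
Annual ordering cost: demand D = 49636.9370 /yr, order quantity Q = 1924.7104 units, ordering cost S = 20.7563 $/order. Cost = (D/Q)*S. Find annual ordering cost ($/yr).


Number of orders = D/Q = 25.7893
Cost = 25.7893 * 20.7563 = 535.2905

535.2905 $/yr


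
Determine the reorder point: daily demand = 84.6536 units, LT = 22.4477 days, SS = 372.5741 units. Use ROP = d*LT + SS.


d*LT = 84.6536 * 22.4477 = 1900.2786
ROP = 1900.2786 + 372.5741 = 2272.8527

2272.8527 units


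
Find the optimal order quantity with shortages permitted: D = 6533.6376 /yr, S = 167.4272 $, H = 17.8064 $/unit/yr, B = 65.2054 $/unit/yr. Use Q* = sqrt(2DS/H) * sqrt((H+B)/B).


sqrt(2DS/H) = 350.5238
sqrt((H+B)/B) = 1.1283
Q* = 350.5238 * 1.1283 = 395.4992

395.4992 units


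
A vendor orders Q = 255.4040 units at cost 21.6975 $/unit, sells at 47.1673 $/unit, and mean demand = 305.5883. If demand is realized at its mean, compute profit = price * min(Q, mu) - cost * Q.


Sales at mu = min(255.4040, 305.5883) = 255.4040
Revenue = 47.1673 * 255.4040 = 12046.7171
Total cost = 21.6975 * 255.4040 = 5541.6283
Profit = 12046.7171 - 5541.6283 = 6505.0888

6505.0888 $


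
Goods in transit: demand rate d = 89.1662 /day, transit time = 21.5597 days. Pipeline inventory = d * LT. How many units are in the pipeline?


Pipeline = 89.1662 * 21.5597 = 1922.3965

1922.3965 units


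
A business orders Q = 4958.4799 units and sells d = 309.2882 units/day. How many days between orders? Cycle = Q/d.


Cycle = 4958.4799 / 309.2882 = 16.0319

16.0319 days


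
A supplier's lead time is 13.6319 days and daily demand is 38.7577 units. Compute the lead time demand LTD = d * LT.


LTD = 38.7577 * 13.6319 = 528.3411

528.3411 units


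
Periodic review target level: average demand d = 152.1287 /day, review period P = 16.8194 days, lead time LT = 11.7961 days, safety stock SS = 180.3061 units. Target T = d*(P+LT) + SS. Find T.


P + LT = 28.6155
d*(P+LT) = 152.1287 * 28.6155 = 4353.2388
T = 4353.2388 + 180.3061 = 4533.5449

4533.5449 units


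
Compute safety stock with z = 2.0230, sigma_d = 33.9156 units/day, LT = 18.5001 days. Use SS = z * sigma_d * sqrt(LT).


sqrt(LT) = sqrt(18.5001) = 4.3012
SS = 2.0230 * 33.9156 * 4.3012 = 295.1090

295.1090 units


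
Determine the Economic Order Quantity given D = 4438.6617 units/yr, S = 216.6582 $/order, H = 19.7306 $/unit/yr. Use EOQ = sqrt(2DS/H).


2*D*S = 2 * 4438.6617 * 216.6582 = 1923344.9087
2*D*S/H = 97480.3051
EOQ = sqrt(97480.3051) = 312.2184

312.2184 units


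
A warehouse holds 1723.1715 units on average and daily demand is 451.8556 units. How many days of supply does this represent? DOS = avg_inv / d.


DOS = 1723.1715 / 451.8556 = 3.8135

3.8135 days


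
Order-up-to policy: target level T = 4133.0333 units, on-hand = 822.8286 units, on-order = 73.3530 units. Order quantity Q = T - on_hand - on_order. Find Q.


Inventory position = OH + OO = 822.8286 + 73.3530 = 896.1816
Q = 4133.0333 - 896.1816 = 3236.8517

3236.8517 units


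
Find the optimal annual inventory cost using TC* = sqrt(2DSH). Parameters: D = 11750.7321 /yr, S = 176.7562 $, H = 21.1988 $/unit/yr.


2*D*S*H = 88060440.7009
TC* = sqrt(88060440.7009) = 9384.0525

9384.0525 $/yr


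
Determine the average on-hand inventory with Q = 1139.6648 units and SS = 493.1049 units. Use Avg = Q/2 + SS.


Q/2 = 569.8324
Avg = 569.8324 + 493.1049 = 1062.9373

1062.9373 units


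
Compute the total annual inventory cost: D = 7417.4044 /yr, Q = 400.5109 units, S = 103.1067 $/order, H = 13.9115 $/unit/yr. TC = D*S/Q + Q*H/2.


Ordering cost = D*S/Q = 1909.5213
Holding cost = Q*H/2 = 2785.8537
TC = 1909.5213 + 2785.8537 = 4695.3750

4695.3750 $/yr


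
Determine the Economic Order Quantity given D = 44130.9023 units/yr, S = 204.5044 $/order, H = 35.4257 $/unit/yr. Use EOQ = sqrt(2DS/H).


2*D*S = 2 * 44130.9023 * 204.5044 = 18049927.3926
2*D*S/H = 509515.0524
EOQ = sqrt(509515.0524) = 713.8032

713.8032 units


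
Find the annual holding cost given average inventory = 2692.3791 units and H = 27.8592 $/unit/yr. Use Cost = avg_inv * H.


Cost = 2692.3791 * 27.8592 = 75007.5278

75007.5278 $/yr


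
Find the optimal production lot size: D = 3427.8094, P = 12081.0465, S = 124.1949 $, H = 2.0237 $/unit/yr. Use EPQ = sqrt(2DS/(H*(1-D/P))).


1 - D/P = 1 - 0.2837 = 0.7163
H*(1-D/P) = 1.4495
2DS = 851432.8913
EPQ = sqrt(587394.9978) = 766.4170

766.4170 units


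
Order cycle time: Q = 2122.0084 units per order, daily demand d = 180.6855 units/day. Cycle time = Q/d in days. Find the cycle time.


Cycle = 2122.0084 / 180.6855 = 11.7442

11.7442 days


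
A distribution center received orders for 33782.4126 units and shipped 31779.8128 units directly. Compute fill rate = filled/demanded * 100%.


FR = 31779.8128 / 33782.4126 * 100 = 94.0721

94.0721%


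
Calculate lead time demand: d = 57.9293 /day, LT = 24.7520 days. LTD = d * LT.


LTD = 57.9293 * 24.7520 = 1433.8660

1433.8660 units


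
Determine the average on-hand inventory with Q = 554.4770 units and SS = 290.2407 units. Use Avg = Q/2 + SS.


Q/2 = 277.2385
Avg = 277.2385 + 290.2407 = 567.4792

567.4792 units


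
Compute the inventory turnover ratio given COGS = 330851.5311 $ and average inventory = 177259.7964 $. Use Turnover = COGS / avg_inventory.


Turnover = 330851.5311 / 177259.7964 = 1.8665

1.8665


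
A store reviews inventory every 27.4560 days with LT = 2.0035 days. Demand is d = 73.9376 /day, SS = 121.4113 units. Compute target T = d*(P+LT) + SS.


P + LT = 29.4595
d*(P+LT) = 73.9376 * 29.4595 = 2178.1647
T = 2178.1647 + 121.4113 = 2299.5760

2299.5760 units


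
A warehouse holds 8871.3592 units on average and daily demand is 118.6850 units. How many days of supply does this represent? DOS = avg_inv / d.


DOS = 8871.3592 / 118.6850 = 74.7471

74.7471 days


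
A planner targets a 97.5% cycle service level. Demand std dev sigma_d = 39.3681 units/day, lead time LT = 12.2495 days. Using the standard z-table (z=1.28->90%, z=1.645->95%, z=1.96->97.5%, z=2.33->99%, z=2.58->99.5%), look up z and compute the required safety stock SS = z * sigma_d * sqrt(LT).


From the table, SL = 97.5% corresponds to z = 1.96
sqrt(LT) = sqrt(12.2495) = 3.4999
SS = 1.96 * 39.3681 * 3.4999 = 270.0597

270.0597 units


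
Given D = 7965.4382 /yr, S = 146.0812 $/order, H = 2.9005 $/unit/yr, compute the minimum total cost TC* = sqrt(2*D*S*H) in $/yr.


2*D*S*H = 6750048.0713
TC* = sqrt(6750048.0713) = 2598.0855

2598.0855 $/yr
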